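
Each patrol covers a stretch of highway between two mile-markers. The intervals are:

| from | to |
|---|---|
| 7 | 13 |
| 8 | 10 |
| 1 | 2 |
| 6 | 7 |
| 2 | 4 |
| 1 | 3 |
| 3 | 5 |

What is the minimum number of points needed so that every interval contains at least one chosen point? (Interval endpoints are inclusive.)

4

Process intervals by earliest right end; each time one isn't hit yet, stab at its right endpoint.
Sorted: [1,2] [1,3] [2,4] [3,5] [6,7] [8,10] [7,13]
{[1,2],[1,3],[2,4]} hit by 2; {[3,5]} hit by 5; {[6,7]} hit by 7; {[8,10],[7,13]} hit by 10.
Points: 2, 5, 7, 10 (4 total).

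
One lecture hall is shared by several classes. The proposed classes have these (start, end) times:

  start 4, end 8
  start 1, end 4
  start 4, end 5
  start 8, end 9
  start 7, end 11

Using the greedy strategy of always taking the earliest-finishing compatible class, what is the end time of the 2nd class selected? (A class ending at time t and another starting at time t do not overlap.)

5

By end time: (1,4), (4,5), (4,8), (8,9), (7,11).
Pick (1,4); next start ≥ 4 → (4,5); next start ≥ 5 → (8,9).
Selected: (1,4) (4,5) (8,9)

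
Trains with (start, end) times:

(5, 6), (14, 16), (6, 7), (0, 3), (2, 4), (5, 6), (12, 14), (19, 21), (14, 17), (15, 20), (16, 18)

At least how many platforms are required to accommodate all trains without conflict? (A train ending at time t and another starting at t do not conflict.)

The answer is the maximum number of intervals overlapping at any instant.
starts: [0, 2, 5, 5, 6, 12, 14, 14, 15, 16, 19]
ends:   [3, 4, 6, 6, 7, 14, 16, 17, 18, 20, 21]
s0→1 s2→2 e3→1 e4→0 s5→1 s5→2 e6→1 e6→0 s6→1 e7→0 s12→1 e14→0 s14→1 s14→2 s15→3  — peak 3.

3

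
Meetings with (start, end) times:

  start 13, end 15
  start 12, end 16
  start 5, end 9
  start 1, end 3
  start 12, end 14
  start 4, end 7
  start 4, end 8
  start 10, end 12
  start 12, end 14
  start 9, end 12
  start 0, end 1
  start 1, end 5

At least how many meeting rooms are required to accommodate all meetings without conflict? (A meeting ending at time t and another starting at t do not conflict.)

4

Count concurrent intervals with a sweep; the peak is the room count.
starts: [0, 1, 1, 4, 4, 5, 9, 10, 12, 12, 12, 13]
ends:   [1, 3, 5, 7, 8, 9, 12, 12, 14, 14, 15, 16]
s0→1 e1→0 s1→1 s1→2 e3→1 s4→2 s4→3 e5→2 s5→3 e7→2 e8→1 e9→0 s9→1 s10→2 e12→1 e12→0 s12→1 s12→2 s12→3 s13→4  — peak 4.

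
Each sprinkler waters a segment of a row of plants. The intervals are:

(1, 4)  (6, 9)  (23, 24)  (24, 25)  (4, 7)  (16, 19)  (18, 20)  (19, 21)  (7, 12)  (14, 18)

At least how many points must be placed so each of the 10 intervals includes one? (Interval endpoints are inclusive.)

5

By right end: [1,4]  [4,7]  [6,9]  [7,12]  [14,18]  [16,19]  [18,20]  [19,21]  [23,24]  [24,25]
[1,4] uncovered → point at 4; [6,9] uncovered → point at 9; [14,18] uncovered → point at 18; [19,21] uncovered → point at 21; [23,24] uncovered → point at 24.
Points: 4, 9, 18, 21, 24 (5 total).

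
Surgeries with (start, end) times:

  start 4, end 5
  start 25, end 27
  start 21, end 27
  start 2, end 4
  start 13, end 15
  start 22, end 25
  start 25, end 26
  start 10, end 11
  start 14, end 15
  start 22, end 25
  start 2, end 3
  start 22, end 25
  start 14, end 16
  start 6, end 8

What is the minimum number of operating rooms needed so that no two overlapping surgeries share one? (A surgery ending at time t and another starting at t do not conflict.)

4

starts: [2, 2, 4, 6, 10, 13, 14, 14, 21, 22, 22, 22, 25, 25]
ends:   [3, 4, 5, 8, 11, 15, 15, 16, 25, 25, 25, 26, 27, 27]
s2→1 s2→2 e3→1 e4→0 s4→1 e5→0 s6→1 e8→0 s10→1 e11→0 s13→1 s14→2 s14→3 e15→2 e15→1 e16→0 s21→1 s22→2 s22→3 s22→4  — peak 4.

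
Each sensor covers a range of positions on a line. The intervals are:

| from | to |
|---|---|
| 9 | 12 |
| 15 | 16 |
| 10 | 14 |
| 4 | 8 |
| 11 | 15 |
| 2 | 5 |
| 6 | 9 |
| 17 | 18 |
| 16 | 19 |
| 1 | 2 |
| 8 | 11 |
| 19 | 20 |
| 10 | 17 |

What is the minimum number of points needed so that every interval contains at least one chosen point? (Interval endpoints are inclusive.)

6

Sorted: [1,2] [2,5] [4,8] [6,9] [8,11] [9,12] [10,14] [11,15] [15,16] [10,17] [17,18] [16,19] [19,20]
{[1,2],[2,5]} hit by 2; {[4,8],[6,9],[8,11]} hit by 8; {[9,12],[10,14],[11,15]} hit by 12; {[15,16],[10,17]} hit by 16; {[17,18],[16,19]} hit by 18; {[19,20]} hit by 20.
Points: 2, 8, 12, 16, 18, 20 (6 total).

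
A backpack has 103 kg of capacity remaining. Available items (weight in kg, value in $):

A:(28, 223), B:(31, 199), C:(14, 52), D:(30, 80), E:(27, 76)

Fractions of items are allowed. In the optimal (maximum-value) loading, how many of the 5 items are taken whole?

Greedy by value/weight ratio, highest first.
Order: A (223/28=7.96) > B (199/31=6.42) > C (52/14=3.71) > E (76/27=2.81) > D (80/30=2.67)
Fill: take A (28 @ 223) → take B (31 @ 199) → take C (14 @ 52) → take E (27 @ 76) → take 3/30 of D → 8.00; 103/103 used.
4 item(s) taken whole; one partial (take 3/30 of D).

4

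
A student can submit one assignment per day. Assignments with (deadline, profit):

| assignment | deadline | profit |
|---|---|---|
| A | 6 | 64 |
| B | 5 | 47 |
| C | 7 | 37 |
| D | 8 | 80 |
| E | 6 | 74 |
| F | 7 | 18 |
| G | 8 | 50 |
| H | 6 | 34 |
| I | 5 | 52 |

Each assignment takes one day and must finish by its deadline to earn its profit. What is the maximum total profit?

438

Take jobs in profit order; each goes to the latest open slot no later than its deadline.
Profit order: D=80 E=74 A=64 I=52 G=50 B=47 C=37 H=34 F=18
Assign: D→slot 8, E→slot 6, A→slot 5, I→slot 4, G→slot 7, B→slot 3, C→slot 2, H→slot 1, F skipped.
Slots: [1:H] [2:C] [3:B] [4:I] [5:A] [6:E] [7:G] [8:D]
Profit = 34 + 37 + 47 + 52 + 64 + 74 + 50 + 80 = 438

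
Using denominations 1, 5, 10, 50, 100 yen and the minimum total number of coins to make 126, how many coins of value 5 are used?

1

Greedy: take as many of the largest coin as possible, then repeat with the remainder.
126 = 1×100 + 2×10 + 1×5 + 1×1
Count of 5: 1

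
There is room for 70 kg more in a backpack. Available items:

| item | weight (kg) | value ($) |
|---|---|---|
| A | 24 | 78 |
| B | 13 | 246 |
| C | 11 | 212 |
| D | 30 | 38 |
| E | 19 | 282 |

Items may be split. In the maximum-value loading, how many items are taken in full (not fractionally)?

Ratios (sorted): C 19.27, B 18.92, E 14.84, A 3.25, D 1.27
take C (11 @ 212); take B (13 @ 246); take E (19 @ 282); take A (24 @ 78); take 3/30 of D → 3.80. Capacity used 70/70.
4 item(s) taken whole; one partial (take 3/30 of D).

4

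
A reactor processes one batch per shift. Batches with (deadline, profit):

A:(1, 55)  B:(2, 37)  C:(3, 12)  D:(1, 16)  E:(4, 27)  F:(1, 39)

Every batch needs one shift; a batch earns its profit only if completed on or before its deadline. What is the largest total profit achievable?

131

Take jobs in profit order; each goes to the latest open slot no later than its deadline.
By profit: A(d1,55), F(d1,39), B(d2,37), E(d4,27), D(d1,16), C(d3,12)
A→slot 1; F skipped; B→slot 2; E→slot 4; D skipped; C→slot 3.
Profit = 55 + 37 + 12 + 27 = 131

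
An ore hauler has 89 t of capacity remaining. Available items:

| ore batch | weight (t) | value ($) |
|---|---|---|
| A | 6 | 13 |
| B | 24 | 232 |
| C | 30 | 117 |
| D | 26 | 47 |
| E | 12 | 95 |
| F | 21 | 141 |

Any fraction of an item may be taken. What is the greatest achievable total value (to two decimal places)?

Order: B (232/24=9.67) > E (95/12=7.92) > F (141/21=6.71) > C (117/30=3.90) > A (13/6=2.17) > D (47/26=1.81)
Fill: take B (24 @ 232) → take E (12 @ 95) → take F (21 @ 141) → take C (30 @ 117) → take 2/6 of A → 4.33; 89/89 used.
Total value = 589.33

589.33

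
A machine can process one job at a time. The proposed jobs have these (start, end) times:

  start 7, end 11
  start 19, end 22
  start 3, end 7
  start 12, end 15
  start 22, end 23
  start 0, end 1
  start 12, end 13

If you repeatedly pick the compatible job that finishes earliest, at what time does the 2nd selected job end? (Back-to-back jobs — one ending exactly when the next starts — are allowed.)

Greedy by earliest finish: after sorting by end time, pick each interval compatible with the last pick.
By end time: (0,1), (3,7), (7,11), (12,13), (12,15), (19,22), (22,23).
Pick (0,1); next start ≥ 1 → (3,7); next start ≥ 7 → (7,11); next start ≥ 11 → (12,13); next start ≥ 13 → (19,22); next start ≥ 22 → (22,23).
Selected: (0,1) (3,7) (7,11) (12,13) (19,22) (22,23)

7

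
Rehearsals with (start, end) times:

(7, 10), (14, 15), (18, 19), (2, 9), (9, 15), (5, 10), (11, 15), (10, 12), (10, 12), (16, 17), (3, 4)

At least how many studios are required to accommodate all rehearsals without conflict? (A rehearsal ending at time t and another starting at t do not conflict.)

The answer is the maximum number of intervals overlapping at any instant.
Events (time:±→running): 2:+→1 3:+→2 4:-→1 5:+→2 7:+→3 9:-→2 9:+→3 10:-→2 10:-→1 10:+→2 10:+→3 11:+→4 … peak 4.

4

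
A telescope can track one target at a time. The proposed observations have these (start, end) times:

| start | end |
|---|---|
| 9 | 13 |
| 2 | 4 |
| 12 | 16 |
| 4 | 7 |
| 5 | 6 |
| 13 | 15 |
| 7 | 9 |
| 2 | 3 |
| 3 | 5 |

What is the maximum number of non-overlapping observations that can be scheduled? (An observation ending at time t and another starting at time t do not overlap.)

Order by finish time; keep every interval that doesn't clash with the previous kept one.
Sorted by end: (2,3)  (2,4)  (3,5)  (5,6)  (4,7)  (7,9)  (9,13)  (13,15)  (12,16)
take (2,3); skip (2,4); take (3,5); take (5,6); take (7,9); take (9,13); take (13,15); skip (12,16).
Selected 6 observations.

6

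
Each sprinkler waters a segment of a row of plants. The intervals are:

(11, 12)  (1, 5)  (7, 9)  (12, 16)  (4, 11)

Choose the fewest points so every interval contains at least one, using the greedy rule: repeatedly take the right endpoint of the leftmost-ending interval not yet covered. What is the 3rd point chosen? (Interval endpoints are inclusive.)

12

Process intervals by earliest right end; each time one isn't hit yet, stab at its right endpoint.
By right end: [1,5]  [7,9]  [4,11]  [11,12]  [12,16]
[1,5] uncovered → point at 5; [7,9] uncovered → point at 9; [11,12] uncovered → point at 12.
Points: 5, 9, 12 (3 total).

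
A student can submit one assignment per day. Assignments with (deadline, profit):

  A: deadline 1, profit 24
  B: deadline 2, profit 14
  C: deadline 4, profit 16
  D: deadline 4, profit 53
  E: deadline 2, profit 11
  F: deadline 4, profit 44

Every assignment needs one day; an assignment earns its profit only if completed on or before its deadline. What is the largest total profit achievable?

137

Sort by profit descending; place each in the latest free slot ≤ its deadline.
Profit order: D=53 F=44 A=24 C=16 B=14 E=11
Assign: D→slot 4, F→slot 3, A→slot 1, C→slot 2, B skipped, E skipped.
Slots: [1:A] [2:C] [3:F] [4:D]
Profit = 24 + 16 + 44 + 53 = 137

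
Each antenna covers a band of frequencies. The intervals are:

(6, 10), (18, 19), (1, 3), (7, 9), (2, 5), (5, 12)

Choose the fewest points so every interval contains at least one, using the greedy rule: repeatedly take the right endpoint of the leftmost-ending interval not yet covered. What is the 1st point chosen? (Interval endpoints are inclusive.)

Sorted: [1,3] [2,5] [7,9] [6,10] [5,12] [18,19]
{[1,3],[2,5]} hit by 3; {[7,9],[6,10],[5,12]} hit by 9; {[18,19]} hit by 19.
Points: 3, 9, 19 (3 total).

3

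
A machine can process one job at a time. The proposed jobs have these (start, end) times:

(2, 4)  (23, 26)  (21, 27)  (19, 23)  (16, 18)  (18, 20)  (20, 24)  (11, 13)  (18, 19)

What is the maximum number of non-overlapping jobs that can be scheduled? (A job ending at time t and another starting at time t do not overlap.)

Greedy by earliest finish: after sorting by end time, pick each interval compatible with the last pick.
By end time: (2,4), (11,13), (16,18), (18,19), (18,20), (19,23), (20,24), (23,26), (21,27).
Pick (2,4); next start ≥ 4 → (11,13); next start ≥ 13 → (16,18); next start ≥ 18 → (18,19); next start ≥ 19 → (19,23); next start ≥ 23 → (23,26).
Selected 6 jobs.

6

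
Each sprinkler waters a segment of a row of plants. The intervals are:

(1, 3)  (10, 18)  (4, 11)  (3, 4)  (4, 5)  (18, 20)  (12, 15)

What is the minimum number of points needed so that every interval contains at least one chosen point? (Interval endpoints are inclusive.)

4

Process intervals by earliest right end; each time one isn't hit yet, stab at its right endpoint.
By right end: [1,3]  [3,4]  [4,5]  [4,11]  [12,15]  [10,18]  [18,20]
[1,3] uncovered → point at 3; [4,5] uncovered → point at 5; [12,15] uncovered → point at 15; [18,20] uncovered → point at 20.
Points: 3, 5, 15, 20 (4 total).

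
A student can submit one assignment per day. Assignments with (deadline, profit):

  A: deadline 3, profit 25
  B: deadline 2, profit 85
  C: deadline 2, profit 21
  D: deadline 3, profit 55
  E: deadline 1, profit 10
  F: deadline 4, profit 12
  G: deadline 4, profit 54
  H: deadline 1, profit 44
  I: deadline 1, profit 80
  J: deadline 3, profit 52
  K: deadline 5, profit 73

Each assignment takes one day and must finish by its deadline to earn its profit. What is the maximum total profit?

Sort by profit descending; place each in the latest free slot ≤ its deadline.
Profit order: B=85 I=80 K=73 D=55 G=54 J=52 H=44 A=25 C=21 F=12 E=10
Assign: B→slot 2, I→slot 1, K→slot 5, D→slot 3, G→slot 4, J skipped, H skipped, A skipped, C skipped, F skipped, E skipped.
Slots: [1:I] [2:B] [3:D] [4:G] [5:K]
Profit = 80 + 85 + 55 + 54 + 73 = 347

347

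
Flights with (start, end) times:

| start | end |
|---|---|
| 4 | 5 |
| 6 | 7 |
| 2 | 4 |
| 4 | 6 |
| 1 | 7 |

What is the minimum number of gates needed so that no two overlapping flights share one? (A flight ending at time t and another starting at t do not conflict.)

The answer is the maximum number of intervals overlapping at any instant.
starts: [1, 2, 4, 4, 6]
ends:   [4, 5, 6, 7, 7]
s1→1 s2→2 e4→1 s4→2 s4→3  — peak 3.

3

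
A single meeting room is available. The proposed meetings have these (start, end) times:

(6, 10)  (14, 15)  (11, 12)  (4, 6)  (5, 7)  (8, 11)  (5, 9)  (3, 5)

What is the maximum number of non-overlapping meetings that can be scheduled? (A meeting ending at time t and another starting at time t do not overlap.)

5

Order by finish time; keep every interval that doesn't clash with the previous kept one.
Sorted by end: (3,5)  (4,6)  (5,7)  (5,9)  (6,10)  (8,11)  (11,12)  (14,15)
take (3,5); take (5,7); skip (5,9); take (8,11); take (11,12); take (14,15).
Selected 5 meetings.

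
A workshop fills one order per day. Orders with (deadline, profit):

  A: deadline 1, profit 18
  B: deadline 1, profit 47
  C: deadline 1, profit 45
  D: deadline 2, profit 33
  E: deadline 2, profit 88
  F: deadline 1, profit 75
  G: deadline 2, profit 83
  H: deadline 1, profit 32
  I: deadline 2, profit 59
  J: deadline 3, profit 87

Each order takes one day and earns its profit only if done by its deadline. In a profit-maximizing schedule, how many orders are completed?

3

Take jobs in profit order; each goes to the latest open slot no later than its deadline.
By profit: E(d2,88), J(d3,87), G(d2,83), F(d1,75), I(d2,59), B(d1,47), C(d1,45), D(d2,33), H(d1,32), A(d1,18)
E→slot 2; J→slot 3; G→slot 1; F skipped; I skipped; B skipped; C skipped; D skipped; H skipped; A skipped.
3 of 10 scheduled.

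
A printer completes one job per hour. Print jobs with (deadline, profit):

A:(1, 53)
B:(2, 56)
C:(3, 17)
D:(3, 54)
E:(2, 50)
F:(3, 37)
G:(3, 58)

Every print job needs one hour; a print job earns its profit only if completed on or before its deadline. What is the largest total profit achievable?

168

Profit order: G=58 B=56 D=54 A=53 E=50 F=37 C=17
Assign: G→slot 3, B→slot 2, D→slot 1, A skipped, E skipped, F skipped, C skipped.
Slots: [1:D] [2:B] [3:G]
Profit = 54 + 56 + 58 = 168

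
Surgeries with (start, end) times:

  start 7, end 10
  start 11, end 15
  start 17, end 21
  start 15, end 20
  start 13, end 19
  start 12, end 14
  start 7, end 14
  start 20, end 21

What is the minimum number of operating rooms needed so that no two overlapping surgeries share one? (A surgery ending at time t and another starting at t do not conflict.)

Count concurrent intervals with a sweep; the peak is the room count.
starts: [7, 7, 11, 12, 13, 15, 17, 20]
ends:   [10, 14, 14, 15, 19, 20, 21, 21]
s7→1 s7→2 e10→1 s11→2 s12→3 s13→4  — peak 4.

4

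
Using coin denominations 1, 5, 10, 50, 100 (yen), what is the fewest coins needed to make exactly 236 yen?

7

236 = 2×100 + 3×10 + 1×5 + 1×1
Total coins = 2 + 3 + 1 + 1 = 7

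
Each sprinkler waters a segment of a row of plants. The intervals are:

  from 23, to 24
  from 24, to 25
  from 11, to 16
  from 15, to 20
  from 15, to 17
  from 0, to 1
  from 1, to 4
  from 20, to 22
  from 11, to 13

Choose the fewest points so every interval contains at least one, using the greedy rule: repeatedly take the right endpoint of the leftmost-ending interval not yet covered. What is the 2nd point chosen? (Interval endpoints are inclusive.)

13

By right end: [0,1]  [1,4]  [11,13]  [11,16]  [15,17]  [15,20]  [20,22]  [23,24]  [24,25]
[0,1] uncovered → point at 1; [11,13] uncovered → point at 13; [15,17] uncovered → point at 17; [20,22] uncovered → point at 22; [23,24] uncovered → point at 24.
Points: 1, 13, 17, 22, 24 (5 total).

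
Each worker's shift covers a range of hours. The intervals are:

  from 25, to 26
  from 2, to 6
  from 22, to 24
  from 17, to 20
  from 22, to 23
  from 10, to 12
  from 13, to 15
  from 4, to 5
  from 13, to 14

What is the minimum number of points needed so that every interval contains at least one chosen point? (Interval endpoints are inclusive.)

6

By right end: [4,5]  [2,6]  [10,12]  [13,14]  [13,15]  [17,20]  [22,23]  [22,24]  [25,26]
[4,5] uncovered → point at 5; [10,12] uncovered → point at 12; [13,14] uncovered → point at 14; [17,20] uncovered → point at 20; [22,23] uncovered → point at 23; [25,26] uncovered → point at 26.
Points: 5, 12, 14, 20, 23, 26 (6 total).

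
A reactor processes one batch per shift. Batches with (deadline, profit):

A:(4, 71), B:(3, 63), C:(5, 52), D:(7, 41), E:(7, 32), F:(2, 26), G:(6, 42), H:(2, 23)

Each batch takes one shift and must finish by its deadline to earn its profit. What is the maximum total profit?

327

Take jobs in profit order; each goes to the latest open slot no later than its deadline.
By profit: A(d4,71), B(d3,63), C(d5,52), G(d6,42), D(d7,41), E(d7,32), F(d2,26), H(d2,23)
A→slot 4; B→slot 3; C→slot 5; G→slot 6; D→slot 7; E→slot 2; F→slot 1; H skipped.
Profit = 26 + 32 + 63 + 71 + 52 + 42 + 41 = 327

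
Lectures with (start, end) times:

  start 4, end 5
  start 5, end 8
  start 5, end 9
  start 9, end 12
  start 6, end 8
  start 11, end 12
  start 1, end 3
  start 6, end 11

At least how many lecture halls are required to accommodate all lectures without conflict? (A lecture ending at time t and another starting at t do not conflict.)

Count concurrent intervals with a sweep; the peak is the room count.
Events (time:±→running): 1:+→1 3:-→0 4:+→1 5:-→0 5:+→1 5:+→2 6:+→3 6:+→4 … peak 4.

4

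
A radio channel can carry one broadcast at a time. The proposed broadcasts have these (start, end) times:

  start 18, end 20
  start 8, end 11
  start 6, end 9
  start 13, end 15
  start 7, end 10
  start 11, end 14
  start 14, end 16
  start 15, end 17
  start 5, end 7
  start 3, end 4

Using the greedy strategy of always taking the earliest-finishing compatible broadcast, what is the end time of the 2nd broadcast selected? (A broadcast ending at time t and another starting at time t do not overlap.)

7

Sort by end time and greedily take each interval whose start is ≥ the last chosen end.
By end time: (3,4), (5,7), (6,9), (7,10), (8,11), (11,14), (13,15), (14,16), (15,17), (18,20).
Pick (3,4); next start ≥ 4 → (5,7); next start ≥ 7 → (7,10); next start ≥ 10 → (11,14); next start ≥ 14 → (14,16); next start ≥ 16 → (18,20).
Selected: (3,4) (5,7) (7,10) (11,14) (14,16) (18,20)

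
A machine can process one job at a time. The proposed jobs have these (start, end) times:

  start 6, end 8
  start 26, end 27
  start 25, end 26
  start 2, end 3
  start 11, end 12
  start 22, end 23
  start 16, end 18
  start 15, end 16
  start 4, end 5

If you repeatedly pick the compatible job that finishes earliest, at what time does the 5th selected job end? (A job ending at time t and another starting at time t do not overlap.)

Sorted by end: (2,3)  (4,5)  (6,8)  (11,12)  (15,16)  (16,18)  (22,23)  (25,26)  (26,27)
take (2,3); take (4,5); take (6,8); take (11,12); take (15,16); take (16,18); take (22,23); take (25,26); take (26,27).
Selected: (2,3) (4,5) (6,8) (11,12) (15,16) (16,18) (22,23) (25,26) (26,27)

16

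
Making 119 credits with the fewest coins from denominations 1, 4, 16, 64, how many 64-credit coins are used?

1

119 − 1×64→55 − 3×16→7 − 1×4→3 − 3×1→0
Count of 64: 1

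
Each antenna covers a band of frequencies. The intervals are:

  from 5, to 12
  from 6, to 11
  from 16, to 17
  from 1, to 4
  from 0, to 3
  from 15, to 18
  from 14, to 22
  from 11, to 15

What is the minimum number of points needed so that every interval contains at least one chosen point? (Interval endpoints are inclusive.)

Sort by right endpoint; whenever an interval is uncovered, place a point at its right end.
By right end: [0,3]  [1,4]  [6,11]  [5,12]  [11,15]  [16,17]  [15,18]  [14,22]
[0,3] uncovered → point at 3; [6,11] uncovered → point at 11; [16,17] uncovered → point at 17.
Points: 3, 11, 17 (3 total).

3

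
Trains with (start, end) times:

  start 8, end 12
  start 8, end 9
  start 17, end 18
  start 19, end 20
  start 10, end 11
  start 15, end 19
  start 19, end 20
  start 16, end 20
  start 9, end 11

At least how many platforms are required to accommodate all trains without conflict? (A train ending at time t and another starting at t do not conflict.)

starts: [8, 8, 9, 10, 15, 16, 17, 19, 19]
ends:   [9, 11, 11, 12, 18, 19, 20, 20, 20]
s8→1 s8→2 e9→1 s9→2 s10→3  — peak 3.

3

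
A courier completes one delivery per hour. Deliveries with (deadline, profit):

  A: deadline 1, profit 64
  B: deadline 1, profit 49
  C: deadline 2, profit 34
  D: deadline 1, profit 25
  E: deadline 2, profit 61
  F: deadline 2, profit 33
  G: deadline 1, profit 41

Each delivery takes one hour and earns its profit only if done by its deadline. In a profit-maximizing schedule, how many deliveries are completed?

Take jobs in profit order; each goes to the latest open slot no later than its deadline.
Profit order: A=64 E=61 B=49 G=41 C=34 F=33 D=25
Assign: A→slot 1, E→slot 2, B skipped, G skipped, C skipped, F skipped, D skipped.
Slots: [1:A] [2:E]
2 of 7 scheduled.

2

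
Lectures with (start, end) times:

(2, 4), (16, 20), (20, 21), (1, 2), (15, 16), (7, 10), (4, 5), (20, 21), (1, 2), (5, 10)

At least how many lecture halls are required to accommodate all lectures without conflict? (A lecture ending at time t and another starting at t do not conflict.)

2

The answer is the maximum number of intervals overlapping at any instant.
Events (time:±→running): 1:+→1 1:+→2 … peak 2.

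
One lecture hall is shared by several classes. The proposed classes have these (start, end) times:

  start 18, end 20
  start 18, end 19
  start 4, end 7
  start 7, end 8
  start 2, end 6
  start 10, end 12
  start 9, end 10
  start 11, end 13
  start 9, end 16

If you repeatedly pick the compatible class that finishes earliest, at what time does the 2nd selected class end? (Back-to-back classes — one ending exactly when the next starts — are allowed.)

8

By end time: (2,6), (4,7), (7,8), (9,10), (10,12), (11,13), (9,16), (18,19), (18,20).
Pick (2,6); next start ≥ 6 → (7,8); next start ≥ 8 → (9,10); next start ≥ 10 → (10,12); next start ≥ 12 → (18,19).
Selected: (2,6) (7,8) (9,10) (10,12) (18,19)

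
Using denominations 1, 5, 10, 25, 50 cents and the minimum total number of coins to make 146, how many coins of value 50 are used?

2

146 = 2×50 + 1×25 + 2×10 + 1×1
Count of 50: 2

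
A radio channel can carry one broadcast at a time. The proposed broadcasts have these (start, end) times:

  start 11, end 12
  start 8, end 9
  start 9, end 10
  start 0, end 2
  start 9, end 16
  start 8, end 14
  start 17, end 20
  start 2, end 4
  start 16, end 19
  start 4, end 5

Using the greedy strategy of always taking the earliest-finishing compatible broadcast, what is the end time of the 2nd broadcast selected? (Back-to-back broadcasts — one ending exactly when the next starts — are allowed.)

Sort by end time and greedily take each interval whose start is ≥ the last chosen end.
By end time: (0,2), (2,4), (4,5), (8,9), (9,10), (11,12), (8,14), (9,16), (16,19), (17,20).
Pick (0,2); next start ≥ 2 → (2,4); next start ≥ 4 → (4,5); next start ≥ 5 → (8,9); next start ≥ 9 → (9,10); next start ≥ 10 → (11,12); next start ≥ 12 → (16,19).
Selected: (0,2) (2,4) (4,5) (8,9) (9,10) (11,12) (16,19)

4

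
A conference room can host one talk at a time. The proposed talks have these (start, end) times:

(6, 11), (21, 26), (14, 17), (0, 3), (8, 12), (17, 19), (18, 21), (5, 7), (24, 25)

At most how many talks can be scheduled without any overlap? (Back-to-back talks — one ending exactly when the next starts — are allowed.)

Greedy by earliest finish: after sorting by end time, pick each interval compatible with the last pick.
Sorted by end: (0,3)  (5,7)  (6,11)  (8,12)  (14,17)  (17,19)  (18,21)  (24,25)  (21,26)
take (0,3); take (5,7); skip (6,11); take (8,12); take (14,17); take (17,19); skip (18,21); take (24,25).
Selected 6 talks.

6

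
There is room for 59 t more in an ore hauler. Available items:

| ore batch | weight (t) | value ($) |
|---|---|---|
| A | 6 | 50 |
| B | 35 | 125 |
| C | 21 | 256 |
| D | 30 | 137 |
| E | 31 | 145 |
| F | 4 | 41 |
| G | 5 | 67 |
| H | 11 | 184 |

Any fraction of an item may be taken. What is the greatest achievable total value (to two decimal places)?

654.13

Ratios (sorted): H 16.73, G 13.40, C 12.19, F 10.25, A 8.33, E 4.68, D 4.57, B 3.57
take H (11 @ 184); take G (5 @ 67); take C (21 @ 256); take F (4 @ 41); take A (6 @ 50); take 12/31 of E → 56.13. Capacity used 59/59.
Total value = 654.13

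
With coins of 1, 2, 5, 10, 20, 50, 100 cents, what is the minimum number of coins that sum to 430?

Greedy: take as many of the largest coin as possible, then repeat with the remainder.
430 = 4×100 + 1×20 + 1×10
Total coins = 4 + 1 + 1 = 6

6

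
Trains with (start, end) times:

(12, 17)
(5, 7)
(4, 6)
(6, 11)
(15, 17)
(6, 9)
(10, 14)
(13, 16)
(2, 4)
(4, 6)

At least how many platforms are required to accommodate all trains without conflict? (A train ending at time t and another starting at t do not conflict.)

Count concurrent intervals with a sweep; the peak is the room count.
Events (time:±→running): 2:+→1 4:-→0 4:+→1 4:+→2 5:+→3 … peak 3.

3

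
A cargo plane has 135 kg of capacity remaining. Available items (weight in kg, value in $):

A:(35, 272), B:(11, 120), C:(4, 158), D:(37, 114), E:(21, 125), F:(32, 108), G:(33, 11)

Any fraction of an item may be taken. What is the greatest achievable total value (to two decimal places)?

Order: C (158/4=39.50) > B (120/11=10.91) > A (272/35=7.77) > E (125/21=5.95) > F (108/32=3.38) > D (114/37=3.08) > G (11/33=0.33)
Fill: take C (4 @ 158) → take B (11 @ 120) → take A (35 @ 272) → take E (21 @ 125) → take F (32 @ 108) → take 32/37 of D → 98.59; 135/135 used.
Total value = 881.59

881.59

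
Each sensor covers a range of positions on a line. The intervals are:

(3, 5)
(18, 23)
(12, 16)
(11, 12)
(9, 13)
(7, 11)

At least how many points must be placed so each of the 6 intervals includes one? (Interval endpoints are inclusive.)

4

Sorted: [3,5] [7,11] [11,12] [9,13] [12,16] [18,23]
{[3,5]} hit by 5; {[7,11],[11,12],[9,13]} hit by 11; {[12,16]} hit by 16; {[18,23]} hit by 23.
Points: 5, 11, 16, 23 (4 total).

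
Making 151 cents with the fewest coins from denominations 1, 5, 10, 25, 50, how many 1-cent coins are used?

1

151 = 3×50 + 1×1
Count of 1: 1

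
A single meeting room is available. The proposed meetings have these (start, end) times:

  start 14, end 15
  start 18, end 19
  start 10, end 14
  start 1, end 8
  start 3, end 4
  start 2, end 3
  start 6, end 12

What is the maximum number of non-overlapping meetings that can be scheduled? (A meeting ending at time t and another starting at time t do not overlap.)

5

Greedy by earliest finish: after sorting by end time, pick each interval compatible with the last pick.
By end time: (2,3), (3,4), (1,8), (6,12), (10,14), (14,15), (18,19).
Pick (2,3); next start ≥ 3 → (3,4); next start ≥ 4 → (6,12); next start ≥ 12 → (14,15); next start ≥ 15 → (18,19).
Selected 5 meetings.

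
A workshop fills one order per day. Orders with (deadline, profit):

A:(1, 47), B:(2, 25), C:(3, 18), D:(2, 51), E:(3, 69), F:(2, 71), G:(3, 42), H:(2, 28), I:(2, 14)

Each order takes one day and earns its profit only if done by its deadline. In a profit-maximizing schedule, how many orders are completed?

3

Take jobs in profit order; each goes to the latest open slot no later than its deadline.
Profit order: F=71 E=69 D=51 A=47 G=42 H=28 B=25 C=18 I=14
Assign: F→slot 2, E→slot 3, D→slot 1, A skipped, G skipped, H skipped, B skipped, C skipped, I skipped.
Slots: [1:D] [2:F] [3:E]
3 of 9 scheduled.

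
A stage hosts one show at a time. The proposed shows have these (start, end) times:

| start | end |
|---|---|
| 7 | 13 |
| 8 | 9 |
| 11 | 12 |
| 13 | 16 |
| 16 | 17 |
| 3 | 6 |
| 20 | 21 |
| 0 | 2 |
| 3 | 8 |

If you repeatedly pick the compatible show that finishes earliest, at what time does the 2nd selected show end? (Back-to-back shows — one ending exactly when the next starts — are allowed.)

6

Greedy by earliest finish: after sorting by end time, pick each interval compatible with the last pick.
Sorted by end: (0,2)  (3,6)  (3,8)  (8,9)  (11,12)  (7,13)  (13,16)  (16,17)  (20,21)
take (0,2); take (3,6); skip (3,8); take (8,9); take (11,12); take (13,16); take (16,17); take (20,21).
Selected: (0,2) (3,6) (8,9) (11,12) (13,16) (16,17) (20,21)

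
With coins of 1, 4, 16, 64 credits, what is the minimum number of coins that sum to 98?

5

Greedy: take as many of the largest coin as possible, then repeat with the remainder.
98 − 1×64→34 − 2×16→2 − 2×1→0
Total coins = 1 + 2 + 2 = 5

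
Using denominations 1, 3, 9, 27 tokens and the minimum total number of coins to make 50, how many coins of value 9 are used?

2

Greedy: take as many of the largest coin as possible, then repeat with the remainder.
50 − 1×27→23 − 2×9→5 − 1×3→2 − 2×1→0
Count of 9: 2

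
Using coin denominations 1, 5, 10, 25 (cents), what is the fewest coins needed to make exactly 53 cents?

5

53 = 2×25 + 3×1
Total coins = 2 + 3 = 5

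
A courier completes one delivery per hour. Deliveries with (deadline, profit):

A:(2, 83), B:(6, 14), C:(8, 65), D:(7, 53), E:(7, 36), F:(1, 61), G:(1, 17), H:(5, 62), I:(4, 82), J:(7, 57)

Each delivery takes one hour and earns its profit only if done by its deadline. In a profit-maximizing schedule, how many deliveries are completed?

Sort by profit descending; place each in the latest free slot ≤ its deadline.
By profit: A(d2,83), I(d4,82), C(d8,65), H(d5,62), F(d1,61), J(d7,57), D(d7,53), E(d7,36), G(d1,17), B(d6,14)
A→slot 2; I→slot 4; C→slot 8; H→slot 5; F→slot 1; J→slot 7; D→slot 6; E→slot 3; G skipped; B skipped.
8 of 10 scheduled.

8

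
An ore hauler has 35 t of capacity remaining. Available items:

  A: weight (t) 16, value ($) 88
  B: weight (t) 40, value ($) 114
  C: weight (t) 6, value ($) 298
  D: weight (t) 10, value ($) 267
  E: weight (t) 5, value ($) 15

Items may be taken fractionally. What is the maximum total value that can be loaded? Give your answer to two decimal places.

662.00

Greedy by value/weight ratio, highest first.
Ratios (sorted): C 49.67, D 26.70, A 5.50, E 3.00, B 2.85
take C (6 @ 298); take D (10 @ 267); take A (16 @ 88); take 3/5 of E → 9.00. Capacity used 35/35.
Total value = 662.00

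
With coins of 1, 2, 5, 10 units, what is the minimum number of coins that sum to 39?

6

Greedy: take as many of the largest coin as possible, then repeat with the remainder.
39 = 3×10 + 1×5 + 2×2
Total coins = 3 + 1 + 2 = 6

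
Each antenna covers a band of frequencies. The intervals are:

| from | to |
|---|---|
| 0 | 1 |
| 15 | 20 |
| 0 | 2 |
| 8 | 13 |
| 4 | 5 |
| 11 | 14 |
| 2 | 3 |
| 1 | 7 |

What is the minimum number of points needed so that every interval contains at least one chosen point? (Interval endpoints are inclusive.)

5

By right end: [0,1]  [0,2]  [2,3]  [4,5]  [1,7]  [8,13]  [11,14]  [15,20]
[0,1] uncovered → point at 1; [2,3] uncovered → point at 3; [4,5] uncovered → point at 5; [8,13] uncovered → point at 13; [15,20] uncovered → point at 20.
Points: 1, 3, 5, 13, 20 (5 total).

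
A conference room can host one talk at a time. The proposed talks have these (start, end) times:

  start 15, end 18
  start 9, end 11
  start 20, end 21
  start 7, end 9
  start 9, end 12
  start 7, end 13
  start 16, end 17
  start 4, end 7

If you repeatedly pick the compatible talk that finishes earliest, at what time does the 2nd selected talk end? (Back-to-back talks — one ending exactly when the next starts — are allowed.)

9

Sorted by end: (4,7)  (7,9)  (9,11)  (9,12)  (7,13)  (16,17)  (15,18)  (20,21)
take (4,7); take (7,9); take (9,11); skip (9,12); take (16,17); skip (15,18); take (20,21).
Selected: (4,7) (7,9) (9,11) (16,17) (20,21)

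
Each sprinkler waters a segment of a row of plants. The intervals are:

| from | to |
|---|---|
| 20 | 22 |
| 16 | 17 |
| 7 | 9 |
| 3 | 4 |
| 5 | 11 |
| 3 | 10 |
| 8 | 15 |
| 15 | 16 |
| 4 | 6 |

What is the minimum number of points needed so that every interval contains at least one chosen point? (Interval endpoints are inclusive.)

4

By right end: [3,4]  [4,6]  [7,9]  [3,10]  [5,11]  [8,15]  [15,16]  [16,17]  [20,22]
[3,4] uncovered → point at 4; [7,9] uncovered → point at 9; [15,16] uncovered → point at 16; [20,22] uncovered → point at 22.
Points: 4, 9, 16, 22 (4 total).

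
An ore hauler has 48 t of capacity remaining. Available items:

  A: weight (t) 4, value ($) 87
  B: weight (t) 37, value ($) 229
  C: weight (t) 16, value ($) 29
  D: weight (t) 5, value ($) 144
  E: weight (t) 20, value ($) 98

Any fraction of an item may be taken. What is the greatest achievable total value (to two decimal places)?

Order: D (144/5=28.80) > A (87/4=21.75) > B (229/37=6.19) > E (98/20=4.90) > C (29/16=1.81)
Fill: take D (5 @ 144) → take A (4 @ 87) → take B (37 @ 229) → take 2/20 of E → 9.80; 48/48 used.
Total value = 469.80

469.80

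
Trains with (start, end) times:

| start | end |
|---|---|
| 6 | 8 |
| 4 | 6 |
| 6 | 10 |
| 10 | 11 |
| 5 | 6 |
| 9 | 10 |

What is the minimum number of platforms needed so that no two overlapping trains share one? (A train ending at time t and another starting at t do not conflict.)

Events (time:±→running): 4:+→1 5:+→2 … peak 2.

2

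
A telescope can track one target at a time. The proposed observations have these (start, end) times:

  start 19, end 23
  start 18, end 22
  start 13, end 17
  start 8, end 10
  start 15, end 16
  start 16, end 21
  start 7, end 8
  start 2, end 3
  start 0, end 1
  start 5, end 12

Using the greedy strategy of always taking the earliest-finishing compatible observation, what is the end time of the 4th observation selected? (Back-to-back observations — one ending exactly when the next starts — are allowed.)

Sorted by end: (0,1)  (2,3)  (7,8)  (8,10)  (5,12)  (15,16)  (13,17)  (16,21)  (18,22)  (19,23)
take (0,1); take (2,3); take (7,8); take (8,10); take (15,16); take (16,21).
Selected: (0,1) (2,3) (7,8) (8,10) (15,16) (16,21)

10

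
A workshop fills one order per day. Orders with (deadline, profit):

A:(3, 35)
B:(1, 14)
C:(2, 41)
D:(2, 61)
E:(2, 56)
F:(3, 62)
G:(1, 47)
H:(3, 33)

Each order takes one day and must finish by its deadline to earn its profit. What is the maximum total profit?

179

Sort by profit descending; place each in the latest free slot ≤ its deadline.
Profit order: F=62 D=61 E=56 G=47 C=41 A=35 H=33 B=14
Assign: F→slot 3, D→slot 2, E→slot 1, G skipped, C skipped, A skipped, H skipped, B skipped.
Slots: [1:E] [2:D] [3:F]
Profit = 56 + 61 + 62 = 179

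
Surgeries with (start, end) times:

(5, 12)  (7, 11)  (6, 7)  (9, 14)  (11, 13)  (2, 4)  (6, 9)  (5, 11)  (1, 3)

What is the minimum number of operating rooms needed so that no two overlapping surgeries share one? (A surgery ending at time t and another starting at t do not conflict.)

Events (time:±→running): 1:+→1 2:+→2 3:-→1 4:-→0 5:+→1 5:+→2 6:+→3 6:+→4 … peak 4.

4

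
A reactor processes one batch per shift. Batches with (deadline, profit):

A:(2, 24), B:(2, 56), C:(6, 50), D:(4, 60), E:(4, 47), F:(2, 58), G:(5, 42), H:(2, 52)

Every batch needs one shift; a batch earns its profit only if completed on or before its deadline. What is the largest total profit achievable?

313

Sort by profit descending; place each in the latest free slot ≤ its deadline.
Profit order: D=60 F=58 B=56 H=52 C=50 E=47 G=42 A=24
Assign: D→slot 4, F→slot 2, B→slot 1, H skipped, C→slot 6, E→slot 3, G→slot 5, A skipped.
Slots: [1:B] [2:F] [3:E] [4:D] [5:G] [6:C]
Profit = 56 + 58 + 47 + 60 + 42 + 50 = 313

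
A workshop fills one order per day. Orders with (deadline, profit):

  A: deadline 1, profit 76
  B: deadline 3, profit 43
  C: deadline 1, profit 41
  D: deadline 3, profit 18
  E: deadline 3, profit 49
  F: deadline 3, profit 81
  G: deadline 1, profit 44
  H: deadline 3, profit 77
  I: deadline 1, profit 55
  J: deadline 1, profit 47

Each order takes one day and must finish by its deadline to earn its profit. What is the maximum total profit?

Profit order: F=81 H=77 A=76 I=55 E=49 J=47 G=44 B=43 C=41 D=18
Assign: F→slot 3, H→slot 2, A→slot 1, I skipped, E skipped, J skipped, G skipped, B skipped, C skipped, D skipped.
Slots: [1:A] [2:H] [3:F]
Profit = 76 + 77 + 81 = 234

234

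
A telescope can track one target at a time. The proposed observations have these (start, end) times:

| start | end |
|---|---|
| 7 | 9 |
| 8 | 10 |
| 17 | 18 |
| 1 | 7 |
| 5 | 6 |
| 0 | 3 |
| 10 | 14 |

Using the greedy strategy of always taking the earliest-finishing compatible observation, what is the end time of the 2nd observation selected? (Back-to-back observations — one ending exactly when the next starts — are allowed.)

Sorted by end: (0,3)  (5,6)  (1,7)  (7,9)  (8,10)  (10,14)  (17,18)
take (0,3); take (5,6); take (7,9); skip (8,10); take (10,14); take (17,18).
Selected: (0,3) (5,6) (7,9) (10,14) (17,18)

6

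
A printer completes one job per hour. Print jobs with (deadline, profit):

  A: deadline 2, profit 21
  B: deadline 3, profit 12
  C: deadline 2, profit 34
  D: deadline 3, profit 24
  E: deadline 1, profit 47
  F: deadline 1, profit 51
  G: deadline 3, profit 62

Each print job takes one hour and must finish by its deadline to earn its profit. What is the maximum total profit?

By profit: G(d3,62), F(d1,51), E(d1,47), C(d2,34), D(d3,24), A(d2,21), B(d3,12)
G→slot 3; F→slot 1; E skipped; C→slot 2; D skipped; A skipped; B skipped.
Profit = 51 + 34 + 62 = 147

147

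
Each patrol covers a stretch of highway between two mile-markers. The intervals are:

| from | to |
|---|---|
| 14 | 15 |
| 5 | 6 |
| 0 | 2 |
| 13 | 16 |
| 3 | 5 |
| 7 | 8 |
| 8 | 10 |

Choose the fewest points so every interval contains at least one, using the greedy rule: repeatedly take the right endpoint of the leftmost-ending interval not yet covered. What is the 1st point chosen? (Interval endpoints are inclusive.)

Sort by right endpoint; whenever an interval is uncovered, place a point at its right end.
Sorted: [0,2] [3,5] [5,6] [7,8] [8,10] [14,15] [13,16]
{[0,2]} hit by 2; {[3,5],[5,6]} hit by 5; {[7,8],[8,10]} hit by 8; {[14,15],[13,16]} hit by 15.
Points: 2, 5, 8, 15 (4 total).

2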